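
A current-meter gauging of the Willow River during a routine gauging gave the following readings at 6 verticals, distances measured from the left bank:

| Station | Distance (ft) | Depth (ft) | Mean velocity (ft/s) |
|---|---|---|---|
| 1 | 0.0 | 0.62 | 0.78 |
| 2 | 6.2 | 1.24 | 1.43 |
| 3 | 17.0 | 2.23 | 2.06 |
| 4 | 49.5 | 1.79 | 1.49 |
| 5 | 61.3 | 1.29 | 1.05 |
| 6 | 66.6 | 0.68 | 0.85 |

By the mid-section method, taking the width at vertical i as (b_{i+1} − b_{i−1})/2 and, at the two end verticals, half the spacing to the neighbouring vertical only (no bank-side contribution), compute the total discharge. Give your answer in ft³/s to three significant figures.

w_1 = (6.2 − 0.0)/2 = 3.1 ft; q_1 = 0.78 × 0.62 × 3.1 = 1.499 ft³/s
w_2 = (17.0 − 0.0)/2 = 8.5 ft; q_2 = 1.43 × 1.24 × 8.5 = 15.07 ft³/s
w_3 = (49.5 − 6.2)/2 = 21.65 ft; q_3 = 2.06 × 2.23 × 21.65 = 99.46 ft³/s
w_4 = (61.3 − 17.0)/2 = 22.15 ft; q_4 = 1.49 × 1.79 × 22.15 = 59.08 ft³/s
w_5 = (66.6 − 49.5)/2 = 8.55 ft; q_5 = 1.05 × 1.29 × 8.55 = 11.58 ft³/s
w_6 = (66.6 − 61.3)/2 = 2.65 ft; q_6 = 0.85 × 0.68 × 2.65 = 1.532 ft³/s
Q = Σ qᵢ = 188.2 ft³/s

188 ft³/s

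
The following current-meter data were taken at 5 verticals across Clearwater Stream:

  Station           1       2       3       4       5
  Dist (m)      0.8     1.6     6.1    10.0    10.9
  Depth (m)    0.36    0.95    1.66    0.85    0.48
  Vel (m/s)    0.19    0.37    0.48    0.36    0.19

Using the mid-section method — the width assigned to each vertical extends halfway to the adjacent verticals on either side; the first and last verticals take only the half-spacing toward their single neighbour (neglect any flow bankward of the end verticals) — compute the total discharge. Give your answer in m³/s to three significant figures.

5.08 m³/s

w_1 = (1.6 − 0.8)/2 = 0.4 m; q_1 = 0.19 × 0.36 × 0.4 = 0.02736 m³/s
w_2 = (6.1 − 0.8)/2 = 2.65 m; q_2 = 0.37 × 0.95 × 2.65 = 0.9315 m³/s
w_3 = (10.0 − 1.6)/2 = 4.2 m; q_3 = 0.48 × 1.66 × 4.2 = 3.347 m³/s
w_4 = (10.9 − 6.1)/2 = 2.4 m; q_4 = 0.36 × 0.85 × 2.4 = 0.7344 m³/s
w_5 = (10.9 − 10.0)/2 = 0.45 m; q_5 = 0.19 × 0.48 × 0.45 = 0.04104 m³/s
Q = Σ qᵢ = 5.081 m³/s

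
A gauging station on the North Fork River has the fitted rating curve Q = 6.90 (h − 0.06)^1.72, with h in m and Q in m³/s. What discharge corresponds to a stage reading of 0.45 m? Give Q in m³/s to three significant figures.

1.37 m³/s

Q = 6.90 × (0.45 − 0.06)^1.72 = 6.90 × 0.39^1.72 = 1.366 m³/s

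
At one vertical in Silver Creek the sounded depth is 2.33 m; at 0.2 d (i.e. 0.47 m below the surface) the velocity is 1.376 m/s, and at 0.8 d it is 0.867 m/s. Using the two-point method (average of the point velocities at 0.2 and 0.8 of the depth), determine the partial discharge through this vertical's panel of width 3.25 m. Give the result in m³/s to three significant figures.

8.49 m³/s

v̄ = (1.376 + 0.867) / 2 = 1.122 m/s
q = v̄ × d × w = 1.122 × 2.33 × 3.25 = 8.493 m³/s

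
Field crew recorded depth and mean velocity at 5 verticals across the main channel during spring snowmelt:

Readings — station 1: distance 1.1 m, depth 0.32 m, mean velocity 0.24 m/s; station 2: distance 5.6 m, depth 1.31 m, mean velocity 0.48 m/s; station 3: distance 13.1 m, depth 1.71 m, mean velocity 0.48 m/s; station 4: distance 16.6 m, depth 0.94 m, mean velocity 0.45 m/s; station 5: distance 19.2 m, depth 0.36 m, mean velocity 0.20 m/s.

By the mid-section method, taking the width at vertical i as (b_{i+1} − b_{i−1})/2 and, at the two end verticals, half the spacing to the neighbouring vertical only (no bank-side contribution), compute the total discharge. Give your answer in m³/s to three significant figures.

w_1 = (5.6 − 1.1)/2 = 2.25 m; q_1 = 0.24 × 0.32 × 2.25 = 0.1728 m³/s
w_2 = (13.1 − 1.1)/2 = 6 m; q_2 = 0.48 × 1.31 × 6 = 3.773 m³/s
w_3 = (16.6 − 5.6)/2 = 5.5 m; q_3 = 0.48 × 1.71 × 5.5 = 4.514 m³/s
w_4 = (19.2 − 13.1)/2 = 3.05 m; q_4 = 0.45 × 0.94 × 3.05 = 1.290 m³/s
w_5 = (19.2 − 16.6)/2 = 1.3 m; q_5 = 0.20 × 0.36 × 1.3 = 0.09360 m³/s
Q = Σ qᵢ = 9.844 m³/s

9.84 m³/s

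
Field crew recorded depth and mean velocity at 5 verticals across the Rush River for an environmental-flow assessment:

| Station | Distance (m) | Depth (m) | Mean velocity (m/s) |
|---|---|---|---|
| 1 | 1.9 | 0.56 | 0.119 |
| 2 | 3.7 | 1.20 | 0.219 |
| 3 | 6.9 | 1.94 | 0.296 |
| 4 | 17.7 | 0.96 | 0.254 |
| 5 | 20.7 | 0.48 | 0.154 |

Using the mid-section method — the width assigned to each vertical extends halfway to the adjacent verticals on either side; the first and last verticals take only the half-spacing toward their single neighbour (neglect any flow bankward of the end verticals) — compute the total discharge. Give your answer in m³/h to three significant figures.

23500 m³/h

w_1 = (3.7 − 1.9)/2 = 0.9 m; q_1 = 0.119 × 0.56 × 0.9 = 0.05998 m³/s
w_2 = (6.9 − 1.9)/2 = 2.5 m; q_2 = 0.219 × 1.20 × 2.5 = 0.6570 m³/s
w_3 = (17.7 − 3.7)/2 = 7 m; q_3 = 0.296 × 1.94 × 7 = 4.020 m³/s
w_4 = (20.7 − 6.9)/2 = 6.9 m; q_4 = 0.254 × 0.96 × 6.9 = 1.682 m³/s
w_5 = (20.7 − 17.7)/2 = 1.5 m; q_5 = 0.154 × 0.48 × 1.5 = 0.1109 m³/s
Q = Σ qᵢ = 6.530 m³/s
= 6.530 × 3600 = 23510 m³/h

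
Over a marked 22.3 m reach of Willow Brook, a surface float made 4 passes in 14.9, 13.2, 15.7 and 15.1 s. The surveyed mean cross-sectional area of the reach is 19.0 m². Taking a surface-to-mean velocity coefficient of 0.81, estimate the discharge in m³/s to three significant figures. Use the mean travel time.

t̄ = (14.9 + 13.2 + 15.7 + 15.1) / 4 = 14.725 s
v_surface = L / t̄ = 22.3 / 14.725 = 1.514 m/s
v_mean = 0.81 × 1.514 = 1.227 m/s
Q = A × v_mean = 19.0 × 1.227 = 23.31 m³/s

23.3 m³/s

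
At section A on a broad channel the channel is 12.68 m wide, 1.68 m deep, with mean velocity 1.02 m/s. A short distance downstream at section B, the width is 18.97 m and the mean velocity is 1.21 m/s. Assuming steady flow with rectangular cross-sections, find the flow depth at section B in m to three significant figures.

Q = A₁V₁ = (12.68×1.68) × 1.02 = 21.73 m³/s
d₂ = Q/(b₂ V₂) = 21.73/(18.97×1.21) = 0.9466 m

0.947 m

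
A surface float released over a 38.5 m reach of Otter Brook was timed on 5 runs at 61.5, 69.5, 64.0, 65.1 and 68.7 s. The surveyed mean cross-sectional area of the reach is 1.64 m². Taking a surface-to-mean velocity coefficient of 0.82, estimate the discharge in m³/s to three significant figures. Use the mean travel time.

0.787 m³/s

t̄ = (61.5 + 69.5 + 64.0 + 65.1 + 68.7) / 5 = 65.76 s
v_surface = L / t̄ = 38.5 / 65.76 = 0.5855 m/s
v_mean = 0.82 × 0.5855 = 0.4801 m/s
Q = A × v_mean = 1.64 × 0.4801 = 0.7873 m³/s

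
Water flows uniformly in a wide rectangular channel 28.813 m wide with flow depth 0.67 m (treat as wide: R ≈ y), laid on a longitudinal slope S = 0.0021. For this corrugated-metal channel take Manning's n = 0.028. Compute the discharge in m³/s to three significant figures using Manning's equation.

A = b·y = 28.813 × 0.67 = 19.30 m²
Wide channel: R ≈ y = 0.67 m
Q = (1/n)·A·R^(2/3)·S^(1/2) = (1/0.028) × 19.30 × 0.6700^(2/3) × 0.0021^(1/2) = 24.19 m³/s

24.2 m³/s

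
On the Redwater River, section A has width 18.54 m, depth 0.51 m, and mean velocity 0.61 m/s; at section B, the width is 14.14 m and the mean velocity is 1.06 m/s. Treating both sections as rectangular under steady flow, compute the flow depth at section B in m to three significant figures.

Q = A₁V₁ = (18.54×0.51) × 0.61 = 5.768 m³/s
d₂ = Q/(b₂ V₂) = 5.768/(14.14×1.06) = 0.3848 m

0.385 m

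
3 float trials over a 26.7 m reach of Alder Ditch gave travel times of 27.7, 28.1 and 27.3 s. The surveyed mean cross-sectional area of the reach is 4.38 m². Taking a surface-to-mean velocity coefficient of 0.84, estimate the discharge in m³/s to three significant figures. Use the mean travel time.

t̄ = (27.7 + 28.1 + 27.3) / 3 = 27.7 s
v_surface = L / t̄ = 26.7 / 27.7 = 0.9639 m/s
v_mean = 0.84 × 0.9639 = 0.8097 m/s
Q = A × v_mean = 4.38 × 0.8097 = 3.546 m³/s

3.55 m³/s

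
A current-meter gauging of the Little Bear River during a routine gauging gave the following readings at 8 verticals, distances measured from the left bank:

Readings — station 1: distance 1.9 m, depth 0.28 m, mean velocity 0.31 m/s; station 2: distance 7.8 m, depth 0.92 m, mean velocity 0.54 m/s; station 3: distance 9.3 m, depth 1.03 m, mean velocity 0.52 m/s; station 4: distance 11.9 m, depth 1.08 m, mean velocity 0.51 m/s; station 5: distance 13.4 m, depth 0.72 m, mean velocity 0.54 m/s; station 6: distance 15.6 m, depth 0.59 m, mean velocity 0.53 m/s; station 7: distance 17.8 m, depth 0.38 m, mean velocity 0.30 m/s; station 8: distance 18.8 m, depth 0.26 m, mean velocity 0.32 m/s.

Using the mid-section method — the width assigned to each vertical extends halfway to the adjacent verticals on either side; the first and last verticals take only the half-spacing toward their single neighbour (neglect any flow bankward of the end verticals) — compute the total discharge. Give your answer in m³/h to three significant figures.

21400 m³/h

w_1 = (7.8 − 1.9)/2 = 2.95 m; q_1 = 0.31 × 0.28 × 2.95 = 0.2561 m³/s
w_2 = (9.3 − 1.9)/2 = 3.7 m; q_2 = 0.54 × 0.92 × 3.7 = 1.838 m³/s
w_3 = (11.9 − 7.8)/2 = 2.05 m; q_3 = 0.52 × 1.03 × 2.05 = 1.098 m³/s
w_4 = (13.4 − 9.3)/2 = 2.05 m; q_4 = 0.51 × 1.08 × 2.05 = 1.129 m³/s
w_5 = (15.6 − 11.9)/2 = 1.85 m; q_5 = 0.54 × 0.72 × 1.85 = 0.7193 m³/s
w_6 = (17.8 − 13.4)/2 = 2.2 m; q_6 = 0.53 × 0.59 × 2.2 = 0.6879 m³/s
w_7 = (18.8 − 15.6)/2 = 1.6 m; q_7 = 0.30 × 0.38 × 1.6 = 0.1824 m³/s
w_8 = (18.8 − 17.8)/2 = 0.5 m; q_8 = 0.32 × 0.26 × 0.5 = 0.04160 m³/s
Q = Σ qᵢ = 5.953 m³/s
= 5.953 × 3600 = 21430 m³/h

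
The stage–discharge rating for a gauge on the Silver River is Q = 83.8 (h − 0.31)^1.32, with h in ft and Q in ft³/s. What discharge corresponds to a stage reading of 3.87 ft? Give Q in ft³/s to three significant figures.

448 ft³/s

Q = 83.8 × (3.87 − 0.31)^1.32 = 83.8 × 3.56^1.32 = 447.9 ft³/s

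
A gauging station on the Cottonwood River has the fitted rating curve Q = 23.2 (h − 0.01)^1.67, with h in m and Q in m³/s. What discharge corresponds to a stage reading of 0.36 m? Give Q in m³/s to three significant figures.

4.02 m³/s

Q = 23.2 × (0.36 − 0.01)^1.67 = 23.2 × 0.35^1.67 = 4.019 m³/s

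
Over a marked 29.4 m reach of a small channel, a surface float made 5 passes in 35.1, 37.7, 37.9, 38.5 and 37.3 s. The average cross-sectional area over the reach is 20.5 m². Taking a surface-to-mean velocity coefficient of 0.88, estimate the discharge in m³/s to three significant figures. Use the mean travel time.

t̄ = (35.1 + 37.7 + 37.9 + 38.5 + 37.3) / 5 = 37.3 s
v_surface = L / t̄ = 29.4 / 37.3 = 0.7882 m/s
v_mean = 0.88 × 0.7882 = 0.6936 m/s
Q = A × v_mean = 20.5 × 0.6936 = 14.22 m³/s

14.2 m³/s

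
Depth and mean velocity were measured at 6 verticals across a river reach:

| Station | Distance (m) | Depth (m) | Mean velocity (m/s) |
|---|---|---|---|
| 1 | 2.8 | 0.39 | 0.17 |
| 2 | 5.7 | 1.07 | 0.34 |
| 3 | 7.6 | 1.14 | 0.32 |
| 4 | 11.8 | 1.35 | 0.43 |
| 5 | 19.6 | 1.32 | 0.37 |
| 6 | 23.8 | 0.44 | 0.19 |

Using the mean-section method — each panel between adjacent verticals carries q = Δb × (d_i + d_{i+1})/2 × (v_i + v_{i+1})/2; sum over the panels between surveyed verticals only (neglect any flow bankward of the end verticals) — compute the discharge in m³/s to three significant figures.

Panel 1-2: Δb = 2.9 m, d̄ = (0.39+1.07)/2 = 0.73, v̄ = (0.17+0.34)/2 = 0.255 → q = 2.9×0.73×0.255 = 0.5398 m³/s
Panel 2-3: Δb = 1.9 m, d̄ = (1.07+1.14)/2 = 1.105, v̄ = (0.34+0.32)/2 = 0.33 → q = 1.9×1.105×0.33 = 0.6928 m³/s
Panel 3-4: Δb = 4.2 m, d̄ = (1.14+1.35)/2 = 1.245, v̄ = (0.32+0.43)/2 = 0.375 → q = 4.2×1.245×0.375 = 1.961 m³/s
Panel 4-5: Δb = 7.8 m, d̄ = (1.35+1.32)/2 = 1.335, v̄ = (0.43+0.37)/2 = 0.4 → q = 7.8×1.335×0.4 = 4.165 m³/s
Panel 5-6: Δb = 4.2 m, d̄ = (1.32+0.44)/2 = 0.88, v̄ = (0.37+0.19)/2 = 0.28 → q = 4.2×0.88×0.28 = 1.035 m³/s
Q = Σ q = 8.394 m³/s

8.39 m³/s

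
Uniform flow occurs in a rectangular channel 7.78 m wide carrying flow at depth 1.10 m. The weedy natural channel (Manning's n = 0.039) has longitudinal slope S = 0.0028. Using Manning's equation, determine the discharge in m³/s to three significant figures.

10.5 m³/s

A = b·y = 7.78 × 1.10 = 8.558 m²
P = b + 2y = 7.78 + 2×1.10 = 9.980 m
R = A/P = 8.558/9.980 = 0.8575 m
Q = (1/n)·A·R^(2/3)·S^(1/2) = (1/0.039) × 8.558 × 0.8575^(2/3) × 0.0028^(1/2) = 10.48 m³/s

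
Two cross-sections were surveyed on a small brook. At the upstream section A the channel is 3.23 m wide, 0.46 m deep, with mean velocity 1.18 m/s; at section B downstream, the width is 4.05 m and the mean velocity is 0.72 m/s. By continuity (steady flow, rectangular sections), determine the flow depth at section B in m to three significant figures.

Q = A₁V₁ = (3.23×0.46) × 1.18 = 1.753 m³/s
d₂ = Q/(b₂ V₂) = 1.753/(4.05×0.72) = 0.6012 m

0.601 m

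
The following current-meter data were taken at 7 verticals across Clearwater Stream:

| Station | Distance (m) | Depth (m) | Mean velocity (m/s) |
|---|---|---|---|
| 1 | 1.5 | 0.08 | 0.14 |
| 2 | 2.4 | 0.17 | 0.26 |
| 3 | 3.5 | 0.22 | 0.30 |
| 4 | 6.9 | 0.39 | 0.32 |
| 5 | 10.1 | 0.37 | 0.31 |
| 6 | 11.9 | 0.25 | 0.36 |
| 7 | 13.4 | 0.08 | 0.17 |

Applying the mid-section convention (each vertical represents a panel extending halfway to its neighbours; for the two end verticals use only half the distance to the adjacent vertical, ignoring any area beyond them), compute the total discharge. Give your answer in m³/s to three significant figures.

1.06 m³/s

w_1 = (2.4 − 1.5)/2 = 0.45 m; q_1 = 0.14 × 0.08 × 0.45 = 0.005040 m³/s
w_2 = (3.5 − 1.5)/2 = 1 m; q_2 = 0.26 × 0.17 × 1 = 0.04420 m³/s
w_3 = (6.9 − 2.4)/2 = 2.25 m; q_3 = 0.30 × 0.22 × 2.25 = 0.1485 m³/s
w_4 = (10.1 − 3.5)/2 = 3.3 m; q_4 = 0.32 × 0.39 × 3.3 = 0.4118 m³/s
w_5 = (11.9 − 6.9)/2 = 2.5 m; q_5 = 0.31 × 0.37 × 2.5 = 0.2868 m³/s
w_6 = (13.4 − 10.1)/2 = 1.65 m; q_6 = 0.36 × 0.25 × 1.65 = 0.1485 m³/s
w_7 = (13.4 − 11.9)/2 = 0.75 m; q_7 = 0.17 × 0.08 × 0.75 = 0.01020 m³/s
Q = Σ qᵢ = 1.055 m³/s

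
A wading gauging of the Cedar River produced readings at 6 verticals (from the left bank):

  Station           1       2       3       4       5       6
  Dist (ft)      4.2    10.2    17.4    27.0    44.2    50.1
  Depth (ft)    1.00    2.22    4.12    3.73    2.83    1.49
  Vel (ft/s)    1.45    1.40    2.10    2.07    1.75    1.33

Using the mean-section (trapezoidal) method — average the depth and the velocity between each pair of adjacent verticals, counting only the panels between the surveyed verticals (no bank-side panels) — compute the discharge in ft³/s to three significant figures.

Panel 1-2: Δb = 6 ft, d̄ = (1.00+2.22)/2 = 1.61, v̄ = (1.45+1.40)/2 = 1.425 → q = 6×1.61×1.425 = 13.77 ft³/s
Panel 2-3: Δb = 7.2 ft, d̄ = (2.22+4.12)/2 = 3.17, v̄ = (1.40+2.10)/2 = 1.75 → q = 7.2×3.17×1.75 = 39.94 ft³/s
Panel 3-4: Δb = 9.6 ft, d̄ = (4.12+3.73)/2 = 3.925, v̄ = (2.10+2.07)/2 = 2.085 → q = 9.6×3.925×2.085 = 78.56 ft³/s
Panel 4-5: Δb = 17.2 ft, d̄ = (3.73+2.83)/2 = 3.28, v̄ = (2.07+1.75)/2 = 1.91 → q = 17.2×3.28×1.91 = 107.8 ft³/s
Panel 5-6: Δb = 5.9 ft, d̄ = (2.83+1.49)/2 = 2.16, v̄ = (1.75+1.33)/2 = 1.54 → q = 5.9×2.16×1.54 = 19.63 ft³/s
Q = Σ q = 259.7 ft³/s

260 ft³/s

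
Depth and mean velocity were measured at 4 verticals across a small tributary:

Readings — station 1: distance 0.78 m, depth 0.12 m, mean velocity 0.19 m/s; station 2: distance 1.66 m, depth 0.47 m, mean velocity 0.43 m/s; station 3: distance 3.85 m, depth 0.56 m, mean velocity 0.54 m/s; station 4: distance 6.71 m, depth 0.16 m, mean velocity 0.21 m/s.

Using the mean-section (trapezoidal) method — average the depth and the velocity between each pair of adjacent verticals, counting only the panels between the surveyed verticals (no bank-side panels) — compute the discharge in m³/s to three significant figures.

1.01 m³/s

Panel 1-2: Δb = 0.88 m, d̄ = (0.12+0.47)/2 = 0.295, v̄ = (0.19+0.43)/2 = 0.31 → q = 0.88×0.295×0.31 = 0.08048 m³/s
Panel 2-3: Δb = 2.19 m, d̄ = (0.47+0.56)/2 = 0.515, v̄ = (0.43+0.54)/2 = 0.485 → q = 2.19×0.515×0.485 = 0.5470 m³/s
Panel 3-4: Δb = 2.86 m, d̄ = (0.56+0.16)/2 = 0.36, v̄ = (0.54+0.21)/2 = 0.375 → q = 2.86×0.36×0.375 = 0.3861 m³/s
Q = Σ q = 1.014 m³/s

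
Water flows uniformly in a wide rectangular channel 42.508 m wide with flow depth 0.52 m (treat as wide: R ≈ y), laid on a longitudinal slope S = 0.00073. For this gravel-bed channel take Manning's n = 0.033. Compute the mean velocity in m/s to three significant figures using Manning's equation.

A = b·y = 42.508 × 0.52 = 22.10 m²
Wide channel: R ≈ y = 0.52 m
Q = (1/n)·A·R^(2/3)·S^(1/2) = (1/0.033) × 22.10 × 0.5200^(2/3) × 0.00073^(1/2) = 11.70 m³/s
V = Q/A = 11.70/22.10 = 0.5294 m/s

0.529 m/s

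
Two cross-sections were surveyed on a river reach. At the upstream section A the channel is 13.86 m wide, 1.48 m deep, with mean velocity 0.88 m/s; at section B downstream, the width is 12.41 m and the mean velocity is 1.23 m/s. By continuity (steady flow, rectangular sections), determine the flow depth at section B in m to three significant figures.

Q = A₁V₁ = (13.86×1.48) × 0.88 = 18.05 m³/s
d₂ = Q/(b₂ V₂) = 18.05/(12.41×1.23) = 1.183 m

1.18 m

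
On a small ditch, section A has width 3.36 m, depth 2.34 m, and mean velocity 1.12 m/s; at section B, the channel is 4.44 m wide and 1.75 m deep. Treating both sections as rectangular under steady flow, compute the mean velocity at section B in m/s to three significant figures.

Q = A₁V₁ = (3.36×2.34) × 1.12 = 8.806 m³/s
A₂ = 4.44 × 1.75 = 7.770 m²
V₂ = Q/A₂ = 8.806/7.770 = 1.133 m/s

1.13 m/s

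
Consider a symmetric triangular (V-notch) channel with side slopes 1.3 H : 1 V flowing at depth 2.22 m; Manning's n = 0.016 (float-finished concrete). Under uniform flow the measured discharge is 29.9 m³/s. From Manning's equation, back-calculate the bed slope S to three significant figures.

A = z·y² = 1.3×2.22² = 6.407 m²
P = 2y√(1+z²) = 2×2.22×√(1+1.3²) = 7.282 m
R = A/P = 6.407/7.282 = 0.8798 m
S = (Q·n / (1·A·R^(2/3)))² = (29.9×0.016 / (1×6.407×0.9182))² = 0.006613

0.00661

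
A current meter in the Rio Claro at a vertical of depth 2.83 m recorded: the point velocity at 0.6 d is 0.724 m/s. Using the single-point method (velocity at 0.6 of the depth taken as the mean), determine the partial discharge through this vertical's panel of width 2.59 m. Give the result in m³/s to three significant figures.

5.31 m³/s

v̄ = v₀.₆ = 0.724 m/s
q = v̄ × d × w = 0.7240 × 2.83 × 2.59 = 5.307 m³/s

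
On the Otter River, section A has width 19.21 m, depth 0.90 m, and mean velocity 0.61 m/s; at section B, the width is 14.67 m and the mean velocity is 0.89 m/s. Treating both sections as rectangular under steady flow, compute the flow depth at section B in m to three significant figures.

0.808 m

Q = A₁V₁ = (19.21×0.90) × 0.61 = 10.55 m³/s
d₂ = Q/(b₂ V₂) = 10.55/(14.67×0.89) = 0.8078 m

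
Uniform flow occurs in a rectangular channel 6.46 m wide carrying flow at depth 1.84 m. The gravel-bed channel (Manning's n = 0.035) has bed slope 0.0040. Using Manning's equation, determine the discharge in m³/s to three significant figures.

23.9 m³/s

A = b·y = 6.46 × 1.84 = 11.89 m²
P = b + 2y = 6.46 + 2×1.84 = 10.14 m
R = A/P = 11.89/10.14 = 1.172 m
Q = (1/n)·A·R^(2/3)·S^(1/2) = (1/0.035) × 11.89 × 1.172^(2/3) × 0.0040^(1/2) = 23.88 m³/s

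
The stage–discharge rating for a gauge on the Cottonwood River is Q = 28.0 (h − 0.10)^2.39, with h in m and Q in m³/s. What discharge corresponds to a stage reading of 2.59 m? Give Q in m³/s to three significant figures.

248 m³/s

Q = 28.0 × (2.59 − 0.10)^2.39 = 28.0 × 2.49^2.39 = 247.8 m³/s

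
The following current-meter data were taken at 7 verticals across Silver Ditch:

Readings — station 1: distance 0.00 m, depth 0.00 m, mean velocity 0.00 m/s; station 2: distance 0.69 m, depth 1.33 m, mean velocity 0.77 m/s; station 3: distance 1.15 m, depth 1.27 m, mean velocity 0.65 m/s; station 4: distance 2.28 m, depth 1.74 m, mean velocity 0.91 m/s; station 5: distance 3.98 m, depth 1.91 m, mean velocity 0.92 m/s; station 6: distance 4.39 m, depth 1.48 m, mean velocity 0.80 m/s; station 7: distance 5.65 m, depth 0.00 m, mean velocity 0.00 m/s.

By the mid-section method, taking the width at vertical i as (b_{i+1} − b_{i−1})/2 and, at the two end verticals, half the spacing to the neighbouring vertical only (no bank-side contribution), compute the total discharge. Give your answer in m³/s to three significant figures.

6.33 m³/s

w_2 = (1.15 − 0.00)/2 = 0.575 m; q_2 = 0.77 × 1.33 × 0.575 = 0.5889 m³/s
w_3 = (2.28 − 0.69)/2 = 0.795 m; q_3 = 0.65 × 1.27 × 0.795 = 0.6563 m³/s
w_4 = (3.98 − 1.15)/2 = 1.415 m; q_4 = 0.91 × 1.74 × 1.415 = 2.241 m³/s
w_5 = (4.39 − 2.28)/2 = 1.055 m; q_5 = 0.92 × 1.91 × 1.055 = 1.854 m³/s
w_6 = (5.65 − 3.98)/2 = 0.835 m; q_6 = 0.80 × 1.48 × 0.835 = 0.9886 m³/s
Stations 1, 7 contribute zero (depth or velocity is 0).
Q = Σ qᵢ = 6.328 m³/s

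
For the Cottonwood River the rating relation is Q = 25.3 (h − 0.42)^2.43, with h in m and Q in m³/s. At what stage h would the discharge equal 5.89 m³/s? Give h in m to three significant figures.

h − h₀ = (Q/C)^(1/b) = (5.89/25.3)^(1/2.43) = 0.5489 m
h = 0.42 + 0.5489 = 0.9689 m

0.969 m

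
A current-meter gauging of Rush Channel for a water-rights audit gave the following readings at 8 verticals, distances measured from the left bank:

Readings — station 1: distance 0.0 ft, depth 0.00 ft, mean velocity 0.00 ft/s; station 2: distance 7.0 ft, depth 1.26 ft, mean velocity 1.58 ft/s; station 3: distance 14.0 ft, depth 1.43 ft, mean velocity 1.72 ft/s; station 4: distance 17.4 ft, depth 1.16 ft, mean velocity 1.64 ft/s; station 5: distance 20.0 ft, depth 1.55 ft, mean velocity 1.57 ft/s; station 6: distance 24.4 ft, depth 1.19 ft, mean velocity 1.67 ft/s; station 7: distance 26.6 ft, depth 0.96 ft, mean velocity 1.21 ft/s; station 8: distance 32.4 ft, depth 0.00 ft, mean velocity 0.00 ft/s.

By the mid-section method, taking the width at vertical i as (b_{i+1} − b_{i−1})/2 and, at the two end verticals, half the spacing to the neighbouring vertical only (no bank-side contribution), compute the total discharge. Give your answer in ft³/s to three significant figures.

w_2 = (14.0 − 0.0)/2 = 7 ft; q_2 = 1.58 × 1.26 × 7 = 13.94 ft³/s
w_3 = (17.4 − 7.0)/2 = 5.2 ft; q_3 = 1.72 × 1.43 × 5.2 = 12.79 ft³/s
w_4 = (20.0 − 14.0)/2 = 3 ft; q_4 = 1.64 × 1.16 × 3 = 5.707 ft³/s
w_5 = (24.4 − 17.4)/2 = 3.5 ft; q_5 = 1.57 × 1.55 × 3.5 = 8.517 ft³/s
w_6 = (26.6 − 20.0)/2 = 3.3 ft; q_6 = 1.67 × 1.19 × 3.3 = 6.558 ft³/s
w_7 = (32.4 − 24.4)/2 = 4 ft; q_7 = 1.21 × 0.96 × 4 = 4.646 ft³/s
Stations 1, 8 contribute zero (depth or velocity is 0).
Q = Σ qᵢ = 52.15 ft³/s

52.2 ft³/s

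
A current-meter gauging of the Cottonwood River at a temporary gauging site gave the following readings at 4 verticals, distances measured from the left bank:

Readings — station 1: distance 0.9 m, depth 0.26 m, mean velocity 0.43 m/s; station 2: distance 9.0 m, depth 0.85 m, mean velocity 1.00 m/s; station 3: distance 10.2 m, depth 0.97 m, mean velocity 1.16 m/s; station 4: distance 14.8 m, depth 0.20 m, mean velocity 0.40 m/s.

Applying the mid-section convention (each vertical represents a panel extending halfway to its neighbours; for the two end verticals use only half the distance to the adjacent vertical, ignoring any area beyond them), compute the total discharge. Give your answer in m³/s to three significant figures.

7.85 m³/s

w_1 = (9.0 − 0.9)/2 = 4.05 m; q_1 = 0.43 × 0.26 × 4.05 = 0.4528 m³/s
w_2 = (10.2 − 0.9)/2 = 4.65 m; q_2 = 1.00 × 0.85 × 4.65 = 3.953 m³/s
w_3 = (14.8 − 9.0)/2 = 2.9 m; q_3 = 1.16 × 0.97 × 2.9 = 3.263 m³/s
w_4 = (14.8 − 10.2)/2 = 2.3 m; q_4 = 0.40 × 0.20 × 2.3 = 0.1840 m³/s
Q = Σ qᵢ = 7.852 m³/s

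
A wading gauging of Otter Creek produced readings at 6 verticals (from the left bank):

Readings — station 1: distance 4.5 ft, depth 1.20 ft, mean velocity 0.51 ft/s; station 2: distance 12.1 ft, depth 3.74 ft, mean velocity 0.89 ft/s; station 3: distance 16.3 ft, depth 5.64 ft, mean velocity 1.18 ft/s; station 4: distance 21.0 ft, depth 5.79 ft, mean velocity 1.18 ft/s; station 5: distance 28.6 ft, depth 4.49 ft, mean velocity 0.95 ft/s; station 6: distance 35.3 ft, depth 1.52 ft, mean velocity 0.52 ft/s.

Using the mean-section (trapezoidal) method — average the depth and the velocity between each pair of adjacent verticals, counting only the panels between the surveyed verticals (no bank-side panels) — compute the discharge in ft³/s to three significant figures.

122 ft³/s

Panel 1-2: Δb = 7.6 ft, d̄ = (1.20+3.74)/2 = 2.47, v̄ = (0.51+0.89)/2 = 0.7 → q = 7.6×2.47×0.7 = 13.14 ft³/s
Panel 2-3: Δb = 4.2 ft, d̄ = (3.74+5.64)/2 = 4.69, v̄ = (0.89+1.18)/2 = 1.035 → q = 4.2×4.69×1.035 = 20.39 ft³/s
Panel 3-4: Δb = 4.7 ft, d̄ = (5.64+5.79)/2 = 5.715, v̄ = (1.18+1.18)/2 = 1.18 → q = 4.7×5.715×1.18 = 31.70 ft³/s
Panel 4-5: Δb = 7.6 ft, d̄ = (5.79+4.49)/2 = 5.14, v̄ = (1.18+0.95)/2 = 1.065 → q = 7.6×5.14×1.065 = 41.60 ft³/s
Panel 5-6: Δb = 6.7 ft, d̄ = (4.49+1.52)/2 = 3.005, v̄ = (0.95+0.52)/2 = 0.735 → q = 6.7×3.005×0.735 = 14.80 ft³/s
Q = Σ q = 121.6 ft³/s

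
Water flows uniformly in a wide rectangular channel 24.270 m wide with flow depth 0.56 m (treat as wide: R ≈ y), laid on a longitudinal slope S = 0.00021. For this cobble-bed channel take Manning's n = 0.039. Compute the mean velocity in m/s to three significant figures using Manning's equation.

A = b·y = 24.270 × 0.56 = 13.59 m²
Wide channel: R ≈ y = 0.56 m
Q = (1/n)·A·R^(2/3)·S^(1/2) = (1/0.039) × 13.59 × 0.5600^(2/3) × 0.00021^(1/2) = 3.431 m³/s
V = Q/A = 3.431/13.59 = 0.2524 m/s

0.252 m/s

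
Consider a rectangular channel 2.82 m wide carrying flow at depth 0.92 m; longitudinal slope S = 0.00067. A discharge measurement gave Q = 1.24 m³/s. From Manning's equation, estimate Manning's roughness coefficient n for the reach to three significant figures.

0.0367

A = b·y = 2.82 × 0.92 = 2.594 m²
P = b + 2y = 2.82 + 2×0.92 = 4.660 m
R = A/P = 2.594/4.660 = 0.5567 m
n = (1/Q)·A·R^(2/3)·S^(1/2) = (1/1.24) × 2.594 × 0.6768 × 0.02588 = 0.03665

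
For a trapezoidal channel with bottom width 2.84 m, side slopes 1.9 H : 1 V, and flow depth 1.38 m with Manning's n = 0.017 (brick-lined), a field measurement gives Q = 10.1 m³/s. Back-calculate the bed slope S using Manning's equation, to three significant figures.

A = (b + z·y)·y = (2.84 + 1.9×1.38)×1.38 = 7.538 m²
P = b + 2y√(1+z²) = 2.84 + 2×1.38×√(1+1.9²) = 8.766 m
R = A/P = 7.538/8.766 = 0.8599 m
S = (Q·n / (1·A·R^(2/3)))² = (10.1×0.017 / (1×7.538×0.9042))² = 0.0006346

0.000635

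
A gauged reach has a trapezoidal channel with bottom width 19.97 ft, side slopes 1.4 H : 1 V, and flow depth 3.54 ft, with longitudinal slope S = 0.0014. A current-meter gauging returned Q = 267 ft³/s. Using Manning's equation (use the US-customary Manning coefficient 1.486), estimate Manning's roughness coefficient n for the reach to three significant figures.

0.0360

A = (b + z·y)·y = (19.97 + 1.4×3.54)×3.54 = 88.24 ft²
P = b + 2y√(1+z²) = 19.97 + 2×3.54×√(1+1.4²) = 32.15 ft
R = A/P = 88.24/32.15 = 2.744 ft
n = (1.486/Q)·A·R^(2/3)·S^(1/2) = (1.486/267) × 88.24 × 1.960 × 0.03742 = 0.03602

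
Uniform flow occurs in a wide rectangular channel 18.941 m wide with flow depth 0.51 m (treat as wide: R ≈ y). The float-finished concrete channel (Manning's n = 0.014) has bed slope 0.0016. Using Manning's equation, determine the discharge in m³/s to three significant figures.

A = b·y = 18.941 × 0.51 = 9.660 m²
Wide channel: R ≈ y = 0.51 m
Q = (1/n)·A·R^(2/3)·S^(1/2) = (1/0.014) × 9.660 × 0.5100^(2/3) × 0.0016^(1/2) = 17.62 m³/s

17.6 m³/s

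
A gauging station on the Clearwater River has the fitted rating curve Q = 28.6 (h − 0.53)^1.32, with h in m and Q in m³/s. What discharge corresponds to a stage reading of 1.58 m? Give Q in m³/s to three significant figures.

30.5 m³/s

Q = 28.6 × (1.58 − 0.53)^1.32 = 28.6 × 1.05^1.32 = 30.50 m³/s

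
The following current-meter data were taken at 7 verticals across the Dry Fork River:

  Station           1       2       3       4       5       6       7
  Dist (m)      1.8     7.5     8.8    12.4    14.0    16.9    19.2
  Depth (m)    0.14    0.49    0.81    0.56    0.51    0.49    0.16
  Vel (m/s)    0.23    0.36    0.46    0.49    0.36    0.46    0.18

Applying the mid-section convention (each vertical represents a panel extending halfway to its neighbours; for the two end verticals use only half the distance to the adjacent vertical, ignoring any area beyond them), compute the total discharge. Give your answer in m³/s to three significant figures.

3.37 m³/s

w_1 = (7.5 − 1.8)/2 = 2.85 m; q_1 = 0.23 × 0.14 × 2.85 = 0.09177 m³/s
w_2 = (8.8 − 1.8)/2 = 3.5 m; q_2 = 0.36 × 0.49 × 3.5 = 0.6174 m³/s
w_3 = (12.4 − 7.5)/2 = 2.45 m; q_3 = 0.46 × 0.81 × 2.45 = 0.9129 m³/s
w_4 = (14.0 − 8.8)/2 = 2.6 m; q_4 = 0.49 × 0.56 × 2.6 = 0.7134 m³/s
w_5 = (16.9 − 12.4)/2 = 2.25 m; q_5 = 0.36 × 0.51 × 2.25 = 0.4131 m³/s
w_6 = (19.2 − 14.0)/2 = 2.6 m; q_6 = 0.46 × 0.49 × 2.6 = 0.5860 m³/s
w_7 = (19.2 − 16.9)/2 = 1.15 m; q_7 = 0.18 × 0.16 × 1.15 = 0.03312 m³/s
Q = Σ qᵢ = 3.368 m³/s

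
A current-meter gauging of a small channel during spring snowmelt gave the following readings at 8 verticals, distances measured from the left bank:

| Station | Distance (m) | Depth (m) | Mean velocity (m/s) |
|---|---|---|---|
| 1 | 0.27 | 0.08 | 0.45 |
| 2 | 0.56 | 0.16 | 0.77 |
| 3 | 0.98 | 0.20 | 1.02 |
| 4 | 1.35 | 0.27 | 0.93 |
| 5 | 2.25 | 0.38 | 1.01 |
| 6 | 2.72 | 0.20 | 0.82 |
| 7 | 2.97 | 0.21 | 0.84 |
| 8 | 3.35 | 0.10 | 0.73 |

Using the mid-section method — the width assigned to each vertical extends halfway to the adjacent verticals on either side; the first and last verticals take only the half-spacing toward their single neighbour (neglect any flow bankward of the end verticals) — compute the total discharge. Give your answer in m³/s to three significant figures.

0.680 m³/s

w_1 = (0.56 − 0.27)/2 = 0.145 m; q_1 = 0.45 × 0.08 × 0.145 = 0.005220 m³/s
w_2 = (0.98 − 0.27)/2 = 0.355 m; q_2 = 0.77 × 0.16 × 0.355 = 0.04374 m³/s
w_3 = (1.35 − 0.56)/2 = 0.395 m; q_3 = 1.02 × 0.20 × 0.395 = 0.08058 m³/s
w_4 = (2.25 − 0.98)/2 = 0.635 m; q_4 = 0.93 × 0.27 × 0.635 = 0.1594 m³/s
w_5 = (2.72 − 1.35)/2 = 0.685 m; q_5 = 1.01 × 0.38 × 0.685 = 0.2629 m³/s
w_6 = (2.97 − 2.25)/2 = 0.36 m; q_6 = 0.82 × 0.20 × 0.36 = 0.05904 m³/s
w_7 = (3.35 − 2.72)/2 = 0.315 m; q_7 = 0.84 × 0.21 × 0.315 = 0.05557 m³/s
w_8 = (3.35 − 2.97)/2 = 0.19 m; q_8 = 0.73 × 0.10 × 0.19 = 0.01387 m³/s
Q = Σ qᵢ = 0.6804 m³/s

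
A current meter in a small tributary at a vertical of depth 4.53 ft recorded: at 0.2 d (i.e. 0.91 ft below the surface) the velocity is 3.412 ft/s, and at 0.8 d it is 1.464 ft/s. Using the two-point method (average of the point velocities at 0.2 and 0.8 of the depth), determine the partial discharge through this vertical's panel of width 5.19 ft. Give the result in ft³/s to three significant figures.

v̄ = (3.412 + 1.464) / 2 = 2.438 ft/s
q = v̄ × d × w = 2.438 × 4.53 × 5.19 = 57.32 ft³/s

57.3 ft³/s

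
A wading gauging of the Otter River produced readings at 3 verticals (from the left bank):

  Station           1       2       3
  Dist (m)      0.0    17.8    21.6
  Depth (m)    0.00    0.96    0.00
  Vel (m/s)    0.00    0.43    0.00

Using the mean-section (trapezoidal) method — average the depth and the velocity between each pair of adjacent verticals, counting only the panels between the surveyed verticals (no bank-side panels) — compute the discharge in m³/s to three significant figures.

Panel 1-2: Δb = 17.8 m, d̄ = (0.00+0.96)/2 = 0.48, v̄ = (0.00+0.43)/2 = 0.215 → q = 17.8×0.48×0.215 = 1.837 m³/s
Panel 2-3: Δb = 3.8 m, d̄ = (0.96+0.00)/2 = 0.48, v̄ = (0.43+0.00)/2 = 0.215 → q = 3.8×0.48×0.215 = 0.3922 m³/s
Q = Σ q = 2.229 m³/s

2.23 m³/s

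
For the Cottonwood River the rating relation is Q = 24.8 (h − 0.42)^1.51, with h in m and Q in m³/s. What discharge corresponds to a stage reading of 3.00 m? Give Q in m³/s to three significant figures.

Q = 24.8 × (3.00 − 0.42)^1.51 = 24.8 × 2.58^1.51 = 103.8 m³/s

104 m³/s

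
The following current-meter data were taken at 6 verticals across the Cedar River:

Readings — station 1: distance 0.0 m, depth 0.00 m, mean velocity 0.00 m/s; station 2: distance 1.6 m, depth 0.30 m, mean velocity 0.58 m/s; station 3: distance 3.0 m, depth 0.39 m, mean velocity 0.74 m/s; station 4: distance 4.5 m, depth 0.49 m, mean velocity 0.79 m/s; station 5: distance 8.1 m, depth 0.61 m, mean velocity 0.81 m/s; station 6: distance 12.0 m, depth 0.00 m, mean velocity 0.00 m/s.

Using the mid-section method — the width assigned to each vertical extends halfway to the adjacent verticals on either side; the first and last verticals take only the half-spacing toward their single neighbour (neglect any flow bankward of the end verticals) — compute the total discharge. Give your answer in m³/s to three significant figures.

3.52 m³/s

w_2 = (3.0 − 0.0)/2 = 1.5 m; q_2 = 0.58 × 0.30 × 1.5 = 0.2610 m³/s
w_3 = (4.5 − 1.6)/2 = 1.45 m; q_3 = 0.74 × 0.39 × 1.45 = 0.4185 m³/s
w_4 = (8.1 − 3.0)/2 = 2.55 m; q_4 = 0.79 × 0.49 × 2.55 = 0.9871 m³/s
w_5 = (12.0 − 4.5)/2 = 3.75 m; q_5 = 0.81 × 0.61 × 3.75 = 1.853 m³/s
Stations 1, 6 contribute zero (depth or velocity is 0).
Q = Σ qᵢ = 3.519 m³/s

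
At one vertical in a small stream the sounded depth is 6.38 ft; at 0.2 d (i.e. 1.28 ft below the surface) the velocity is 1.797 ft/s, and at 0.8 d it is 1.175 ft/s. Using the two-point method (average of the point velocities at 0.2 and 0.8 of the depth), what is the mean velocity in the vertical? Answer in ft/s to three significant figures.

v̄ = (1.797 + 1.175) / 2 = 1.486 ft/s

1.49 ft/s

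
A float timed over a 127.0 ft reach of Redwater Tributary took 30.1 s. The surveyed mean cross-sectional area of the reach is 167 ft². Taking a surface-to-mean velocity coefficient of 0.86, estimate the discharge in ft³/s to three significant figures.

606 ft³/s

v_surface = L / t̄ = 127.0 / 30.1 = 4.219 ft/s
v_mean = 0.86 × 4.219 = 3.629 ft/s
Q = A × v_mean = 167 × 3.629 = 606.0 ft³/s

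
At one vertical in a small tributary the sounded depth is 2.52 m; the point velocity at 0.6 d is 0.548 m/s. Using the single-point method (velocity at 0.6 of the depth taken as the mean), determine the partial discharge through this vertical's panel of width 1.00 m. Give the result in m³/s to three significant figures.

1.38 m³/s

v̄ = v₀.₆ = 0.548 m/s
q = v̄ × d × w = 0.5480 × 2.52 × 1.00 = 1.381 m³/s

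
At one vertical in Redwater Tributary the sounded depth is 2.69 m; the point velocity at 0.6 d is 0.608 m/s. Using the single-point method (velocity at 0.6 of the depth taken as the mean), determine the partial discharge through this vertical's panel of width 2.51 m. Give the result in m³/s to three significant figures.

4.11 m³/s

v̄ = v₀.₆ = 0.608 m/s
q = v̄ × d × w = 0.6080 × 2.69 × 2.51 = 4.105 m³/s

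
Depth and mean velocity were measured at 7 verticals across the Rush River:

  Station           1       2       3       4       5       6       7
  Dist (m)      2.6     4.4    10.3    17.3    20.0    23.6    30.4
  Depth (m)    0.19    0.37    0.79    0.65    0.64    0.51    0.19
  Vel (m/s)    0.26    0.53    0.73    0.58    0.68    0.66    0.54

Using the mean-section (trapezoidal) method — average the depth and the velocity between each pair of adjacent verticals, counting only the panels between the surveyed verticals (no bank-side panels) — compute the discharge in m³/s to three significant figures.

9.57 m³/s

Panel 1-2: Δb = 1.8 m, d̄ = (0.19+0.37)/2 = 0.28, v̄ = (0.26+0.53)/2 = 0.395 → q = 1.8×0.28×0.395 = 0.1991 m³/s
Panel 2-3: Δb = 5.9 m, d̄ = (0.37+0.79)/2 = 0.58, v̄ = (0.53+0.73)/2 = 0.63 → q = 5.9×0.58×0.63 = 2.156 m³/s
Panel 3-4: Δb = 7 m, d̄ = (0.79+0.65)/2 = 0.72, v̄ = (0.73+0.58)/2 = 0.655 → q = 7×0.72×0.655 = 3.301 m³/s
Panel 4-5: Δb = 2.7 m, d̄ = (0.65+0.64)/2 = 0.645, v̄ = (0.58+0.68)/2 = 0.63 → q = 2.7×0.645×0.63 = 1.097 m³/s
Panel 5-6: Δb = 3.6 m, d̄ = (0.64+0.51)/2 = 0.575, v̄ = (0.68+0.66)/2 = 0.67 → q = 3.6×0.575×0.67 = 1.387 m³/s
Panel 6-7: Δb = 6.8 m, d̄ = (0.51+0.19)/2 = 0.35, v̄ = (0.66+0.54)/2 = 0.6 → q = 6.8×0.35×0.6 = 1.428 m³/s
Q = Σ q = 9.568 m³/s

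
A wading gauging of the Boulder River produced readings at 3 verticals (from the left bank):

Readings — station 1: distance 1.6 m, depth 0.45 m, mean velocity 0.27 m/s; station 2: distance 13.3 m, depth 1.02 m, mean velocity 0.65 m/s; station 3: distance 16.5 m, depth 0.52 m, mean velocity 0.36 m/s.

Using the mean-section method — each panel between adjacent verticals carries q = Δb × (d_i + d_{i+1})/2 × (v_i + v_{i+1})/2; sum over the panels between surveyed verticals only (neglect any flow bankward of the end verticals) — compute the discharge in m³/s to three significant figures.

5.20 m³/s

Panel 1-2: Δb = 11.7 m, d̄ = (0.45+1.02)/2 = 0.735, v̄ = (0.27+0.65)/2 = 0.46 → q = 11.7×0.735×0.46 = 3.956 m³/s
Panel 2-3: Δb = 3.2 m, d̄ = (1.02+0.52)/2 = 0.77, v̄ = (0.65+0.36)/2 = 0.505 → q = 3.2×0.77×0.505 = 1.244 m³/s
Q = Σ q = 5.200 m³/s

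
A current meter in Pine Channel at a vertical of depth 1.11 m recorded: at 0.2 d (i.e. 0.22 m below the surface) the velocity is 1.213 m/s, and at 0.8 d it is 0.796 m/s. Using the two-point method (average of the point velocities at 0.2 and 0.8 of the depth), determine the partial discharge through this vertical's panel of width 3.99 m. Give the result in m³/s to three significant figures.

4.45 m³/s

v̄ = (1.213 + 0.796) / 2 = 1.005 m/s
q = v̄ × d × w = 1.005 × 1.11 × 3.99 = 4.449 m³/s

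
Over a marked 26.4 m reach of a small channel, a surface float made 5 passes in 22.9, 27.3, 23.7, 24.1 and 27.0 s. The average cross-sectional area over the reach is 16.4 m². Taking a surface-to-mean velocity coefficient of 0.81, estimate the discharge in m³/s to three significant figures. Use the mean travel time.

14.0 m³/s

t̄ = (22.9 + 27.3 + 23.7 + 24.1 + 27.0) / 5 = 25 s
v_surface = L / t̄ = 26.4 / 25 = 1.056 m/s
v_mean = 0.81 × 1.056 = 0.8554 m/s
Q = A × v_mean = 16.4 × 0.8554 = 14.03 m³/s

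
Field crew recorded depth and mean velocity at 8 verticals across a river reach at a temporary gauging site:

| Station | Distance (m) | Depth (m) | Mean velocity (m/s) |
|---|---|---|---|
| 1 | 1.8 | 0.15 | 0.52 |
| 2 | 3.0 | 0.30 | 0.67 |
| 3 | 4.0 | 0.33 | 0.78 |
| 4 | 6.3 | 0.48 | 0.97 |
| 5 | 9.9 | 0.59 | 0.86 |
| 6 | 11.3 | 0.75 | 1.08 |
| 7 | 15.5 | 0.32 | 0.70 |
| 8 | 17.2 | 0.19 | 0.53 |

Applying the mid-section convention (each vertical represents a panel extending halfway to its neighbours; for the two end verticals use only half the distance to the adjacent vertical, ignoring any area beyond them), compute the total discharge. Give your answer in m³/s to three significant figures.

6.35 m³/s

w_1 = (3.0 − 1.8)/2 = 0.6 m; q_1 = 0.52 × 0.15 × 0.6 = 0.04680 m³/s
w_2 = (4.0 − 1.8)/2 = 1.1 m; q_2 = 0.67 × 0.30 × 1.1 = 0.2211 m³/s
w_3 = (6.3 − 3.0)/2 = 1.65 m; q_3 = 0.78 × 0.33 × 1.65 = 0.4247 m³/s
w_4 = (9.9 − 4.0)/2 = 2.95 m; q_4 = 0.97 × 0.48 × 2.95 = 1.374 m³/s
w_5 = (11.3 − 6.3)/2 = 2.5 m; q_5 = 0.86 × 0.59 × 2.5 = 1.269 m³/s
w_6 = (15.5 − 9.9)/2 = 2.8 m; q_6 = 1.08 × 0.75 × 2.8 = 2.268 m³/s
w_7 = (17.2 − 11.3)/2 = 2.95 m; q_7 = 0.70 × 0.32 × 2.95 = 0.6608 m³/s
w_8 = (17.2 − 15.5)/2 = 0.85 m; q_8 = 0.53 × 0.19 × 0.85 = 0.08560 m³/s
Q = Σ qᵢ = 6.349 m³/s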